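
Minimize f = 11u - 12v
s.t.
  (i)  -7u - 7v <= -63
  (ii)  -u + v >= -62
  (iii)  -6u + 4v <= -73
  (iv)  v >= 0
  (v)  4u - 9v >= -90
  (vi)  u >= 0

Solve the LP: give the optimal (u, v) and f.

u = 1017/38, v = 416/19, minimum f = 1203/38

The optimum lies where -6u + 4v = -73 and 4u - 9v = -90.
Solving simultaneously gives u = 1017/38, v = 416/19.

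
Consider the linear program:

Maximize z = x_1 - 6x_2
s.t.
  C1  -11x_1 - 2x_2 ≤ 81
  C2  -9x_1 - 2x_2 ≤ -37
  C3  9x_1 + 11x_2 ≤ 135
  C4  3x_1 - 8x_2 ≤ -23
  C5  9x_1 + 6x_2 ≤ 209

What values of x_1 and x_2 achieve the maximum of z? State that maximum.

x_1 = 125/39, x_2 = 53/13, maximum z = -829/39

Feasible corners and z = x_1 - 6x_2:
  (137/81, 98/9) → z = -5155/81
  (125/39, 53/13) → z = -829/39
  (827/105, 204/35) → z = -569/21

The optimum lies where -9x_1 - 2x_2 = -37 and 3x_1 - 8x_2 = -23.
Solving simultaneously gives x_1 = 125/39, x_2 = 53/13.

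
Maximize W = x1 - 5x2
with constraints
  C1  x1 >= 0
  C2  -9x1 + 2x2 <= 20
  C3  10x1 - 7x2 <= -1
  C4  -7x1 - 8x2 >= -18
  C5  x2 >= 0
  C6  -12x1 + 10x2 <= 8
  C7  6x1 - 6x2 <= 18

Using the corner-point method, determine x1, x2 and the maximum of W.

x1 = 0, x2 = 1/7, maximum W = -5/7

Corner points and W = x1 - 5x2:
  (0, 1/7) → W = -5/7
  (0, 4/5) → W = -4
  (118/129, 187/129) → W = -19/3
  (58/83, 136/83) → W = -622/83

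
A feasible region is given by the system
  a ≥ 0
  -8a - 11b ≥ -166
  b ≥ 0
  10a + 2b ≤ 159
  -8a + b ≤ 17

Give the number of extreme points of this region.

The feasible vertices (each the meet of two boundaries and inside every other half-plane) are:
  (0, 166/11)
  (0, 0)
  (1417/94, 194/47)
  (159/10, 0)

4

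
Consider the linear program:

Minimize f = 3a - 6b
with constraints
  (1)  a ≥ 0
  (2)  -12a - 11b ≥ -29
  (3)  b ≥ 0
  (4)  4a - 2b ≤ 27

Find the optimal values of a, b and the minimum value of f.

Feasible corners and f = 3a - 6b:
  (0, 29/11) → f = -174/11
  (0, 0) → f = 0
  (29/12, 0) → f = 29/4

a = 0, b = 29/11, minimum f = -174/11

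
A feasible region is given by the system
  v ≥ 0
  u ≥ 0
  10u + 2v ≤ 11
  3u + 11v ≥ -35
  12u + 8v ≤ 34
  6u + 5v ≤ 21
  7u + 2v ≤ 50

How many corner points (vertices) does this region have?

5

Of the 21 pairwise boundary intersections, those satisfying every inequality are:
  (0, 0)
  (11/10, 0)
  (0, 21/5)
  (5/14, 26/7)
  (1/6, 4)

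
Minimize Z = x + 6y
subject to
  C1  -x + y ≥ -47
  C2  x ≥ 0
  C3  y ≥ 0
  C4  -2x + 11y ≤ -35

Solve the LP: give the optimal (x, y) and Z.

x = 35/2, y = 0, minimum Z = 35/2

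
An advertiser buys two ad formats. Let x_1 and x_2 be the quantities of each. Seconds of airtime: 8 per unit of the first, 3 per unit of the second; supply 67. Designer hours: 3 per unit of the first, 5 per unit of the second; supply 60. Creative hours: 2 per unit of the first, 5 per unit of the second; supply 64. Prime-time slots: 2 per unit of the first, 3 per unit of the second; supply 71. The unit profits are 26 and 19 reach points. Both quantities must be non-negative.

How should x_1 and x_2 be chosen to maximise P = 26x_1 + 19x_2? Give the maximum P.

Feasible corners and P = 26x_1 + 19x_2:
  (0, 0) → P = 0
  (0, 12) → P = 228
  (67/8, 0) → P = 871/4
  (5, 9) → P = 301

x_1 = 5, x_2 = 9, maximum P = 301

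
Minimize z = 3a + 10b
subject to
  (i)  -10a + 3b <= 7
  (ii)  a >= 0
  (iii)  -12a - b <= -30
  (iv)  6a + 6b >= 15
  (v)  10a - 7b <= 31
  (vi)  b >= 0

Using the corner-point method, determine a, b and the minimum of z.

a = 5/2, b = 0, minimum z = 15/2

Extreme points and z = 3a + 10b:
  (83/46, 192/23) → z = 4089/46
  (5/2, 0) → z = 15/2
  (31/10, 0) → z = 93/10
The feasible region is unbounded (it extends along (7, 10), (3, 10)), but z strictly increases along every unbounded feasible direction, so there is no improving ray and the minimum is attained at a vertex.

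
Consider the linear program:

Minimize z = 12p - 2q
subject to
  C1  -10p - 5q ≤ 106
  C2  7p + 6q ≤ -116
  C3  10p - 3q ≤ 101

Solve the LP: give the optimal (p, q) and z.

Vertices and z = 12p - 2q:
  (-56/25, -418/25) → z = 164/25
  (187/80, -207/8) → z = 399/5
  (86/27, -1867/81) → z = 6830/81

p = -56/25, q = -418/25, minimum z = 164/25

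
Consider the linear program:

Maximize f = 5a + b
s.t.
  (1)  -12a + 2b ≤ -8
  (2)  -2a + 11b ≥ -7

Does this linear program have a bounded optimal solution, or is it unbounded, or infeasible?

From the feasible point (37/64, -17/32), moving in the direction (11, 2) keeps every constraint satisfied while f increases without bound.

unbounded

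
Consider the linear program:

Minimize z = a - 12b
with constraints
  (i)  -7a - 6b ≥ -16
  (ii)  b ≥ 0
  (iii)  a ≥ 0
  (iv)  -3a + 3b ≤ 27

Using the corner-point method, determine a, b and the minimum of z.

a = 0, b = 8/3, minimum z = -32

Vertices and z = a - 12b:
  (16/7, 0) → z = 16/7
  (0, 8/3) → z = -32
  (0, 0) → z = 0

At the optimal vertex, -7a - 6b = -16 and a = 0.
Solving simultaneously gives a = 0, b = 8/3.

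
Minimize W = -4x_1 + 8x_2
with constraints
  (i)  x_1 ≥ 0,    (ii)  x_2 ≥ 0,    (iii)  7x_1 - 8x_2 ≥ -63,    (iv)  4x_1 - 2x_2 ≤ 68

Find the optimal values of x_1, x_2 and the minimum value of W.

x_1 = 17, x_2 = 0, minimum W = -68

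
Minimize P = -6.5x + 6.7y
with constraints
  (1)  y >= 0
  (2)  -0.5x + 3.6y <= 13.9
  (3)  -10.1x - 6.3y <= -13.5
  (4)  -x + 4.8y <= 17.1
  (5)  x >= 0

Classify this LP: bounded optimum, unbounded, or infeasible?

From the feasible point (135/101, 0), moving in the direction (3.6, 0.5) keeps every constraint satisfied while P decreases without bound.

unbounded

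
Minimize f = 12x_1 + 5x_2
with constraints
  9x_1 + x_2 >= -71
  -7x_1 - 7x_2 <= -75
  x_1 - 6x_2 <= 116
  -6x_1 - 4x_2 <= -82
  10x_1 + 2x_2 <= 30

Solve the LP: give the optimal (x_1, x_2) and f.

x_1 = -61/5, x_2 = 194/5, minimum f = 238/5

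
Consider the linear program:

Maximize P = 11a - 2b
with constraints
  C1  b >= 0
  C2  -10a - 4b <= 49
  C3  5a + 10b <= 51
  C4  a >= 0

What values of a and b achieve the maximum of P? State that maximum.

a = 51/5, b = 0, maximum P = 561/5

Extreme points and P = 11a - 2b:
  (51/5, 0) → P = 561/5
  (0, 0) → P = 0
  (0, 51/10) → P = -51/5

The optimum lies where b = 0 and 5a + 10b = 51.
Solving simultaneously gives a = 51/5, b = 0.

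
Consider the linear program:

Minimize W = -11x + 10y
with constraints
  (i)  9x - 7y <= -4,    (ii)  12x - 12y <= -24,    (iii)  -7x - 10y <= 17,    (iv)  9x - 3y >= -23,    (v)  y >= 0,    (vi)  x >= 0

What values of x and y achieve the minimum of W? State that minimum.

x = 5, y = 7, minimum W = 15

Feasible corners and W = -11x + 10y:
  (5, 7) → W = 15
  (0, 2) → W = 20
  (0, 23/3) → W = 230/3
The feasible region is unbounded (it extends along (7, 9), (1, 3)), but W strictly increases along every unbounded feasible direction, so there is no improving ray and the minimum is attained at a vertex.

The optimum lies where 9x - 7y = -4 and 12x - 12y = -24.
Solving simultaneously gives x = 5, y = 7.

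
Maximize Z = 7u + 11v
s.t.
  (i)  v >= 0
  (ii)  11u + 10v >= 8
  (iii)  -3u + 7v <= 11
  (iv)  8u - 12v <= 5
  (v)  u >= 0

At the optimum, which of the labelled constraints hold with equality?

(iii) and (iv)

Feasible corners and Z = 7u + 11v:
  (73/106, 9/212) → Z = 1121/212
  (0, 4/5) → Z = 44/5
  (167/20, 103/20) → Z = 1151/10
  (0, 11/7) → Z = 121/7

The maximum is at (167/20, 103/20). Substituting into each constraint, equality holds for (iii) and (iv); the remaining constraints have slack.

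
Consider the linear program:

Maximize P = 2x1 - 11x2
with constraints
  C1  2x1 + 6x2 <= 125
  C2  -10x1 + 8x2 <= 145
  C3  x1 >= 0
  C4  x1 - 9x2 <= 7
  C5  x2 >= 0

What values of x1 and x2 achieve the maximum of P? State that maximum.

x1 = 389/8, x2 = 37/8, maximum P = 371/8

Corner points and P = 2x1 - 11x2:
  (65/38, 385/19) → P = -4170/19
  (389/8, 37/8) → P = 371/8
  (0, 145/8) → P = -1595/8
  (0, 0) → P = 0
  (7, 0) → P = 14

At the optimal vertex, 2x1 + 6x2 = 125 and x1 - 9x2 = 7.
Solving simultaneously gives x1 = 389/8, x2 = 37/8.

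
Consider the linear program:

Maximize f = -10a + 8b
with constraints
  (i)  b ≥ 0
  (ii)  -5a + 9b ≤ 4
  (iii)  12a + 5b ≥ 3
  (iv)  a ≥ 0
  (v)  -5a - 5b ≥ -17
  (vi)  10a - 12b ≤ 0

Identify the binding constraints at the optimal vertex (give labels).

(ii) and (iii)

Vertices and f = -10a + 8b:
  (1/19, 9/19) → f = 62/19
  (8/5, 4/3) → f = -16/3
  (18/97, 15/97) → f = -60/97

The maximum is at (1/19, 9/19). Substituting into each constraint, equality holds for (ii) and (iii); the remaining constraints have slack.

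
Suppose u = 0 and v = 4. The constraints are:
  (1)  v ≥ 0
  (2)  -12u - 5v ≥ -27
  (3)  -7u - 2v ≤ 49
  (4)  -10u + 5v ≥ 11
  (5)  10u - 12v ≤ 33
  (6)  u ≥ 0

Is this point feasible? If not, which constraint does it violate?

feasible

(1): 4 ≥ 0 ✓
(2): -20 ≥ -27 ✓
(3): -8 ≤ 49 ✓
(4): 20 ≥ 11 ✓
(5): -48 ≤ 33 ✓
(6): 0 ≥ 0 ✓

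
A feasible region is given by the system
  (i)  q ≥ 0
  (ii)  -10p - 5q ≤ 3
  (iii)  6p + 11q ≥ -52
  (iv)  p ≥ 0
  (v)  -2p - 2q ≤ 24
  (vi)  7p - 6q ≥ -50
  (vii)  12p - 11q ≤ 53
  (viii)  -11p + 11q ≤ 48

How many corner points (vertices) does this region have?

Intersecting each pair of boundary lines and keeping only the points that satisfy every inequality leaves:
  (0, 0)
  (53/12, 0)
  (0, 48/11)
  (101, 1159/11)

4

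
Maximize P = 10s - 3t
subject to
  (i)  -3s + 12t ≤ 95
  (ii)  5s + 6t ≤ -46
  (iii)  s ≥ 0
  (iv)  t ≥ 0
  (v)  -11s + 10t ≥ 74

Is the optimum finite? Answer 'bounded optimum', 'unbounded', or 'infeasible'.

The boundaries -3s + 12t = 95 and 5s + 6t = -46 meet at (-187/13, 337/78), but that point violates s ≥ 0. Every candidate vertex is excluded by some other constraint, so the feasible region is empty.

infeasible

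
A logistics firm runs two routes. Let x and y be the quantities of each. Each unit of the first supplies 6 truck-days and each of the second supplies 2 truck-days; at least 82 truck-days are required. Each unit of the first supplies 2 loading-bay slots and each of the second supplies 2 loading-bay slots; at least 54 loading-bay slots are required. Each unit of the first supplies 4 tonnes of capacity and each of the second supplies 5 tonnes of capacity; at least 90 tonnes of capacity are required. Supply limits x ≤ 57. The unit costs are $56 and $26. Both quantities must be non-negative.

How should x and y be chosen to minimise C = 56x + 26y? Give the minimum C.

x = 7, y = 20, minimum C = 912

Corner points and C = 56x + 26y:
  (0, 41) → C = 1066
  (27, 0) → C = 1512
  (57, 0) → C = 3192
  (7, 20) → C = 912
The feasible region is unbounded (it extends along (0, 1)), but C strictly increases along every unbounded feasible direction, so there is no improving ray and the minimum is attained at a vertex.

The optimum lies where 6x + 2y = 82 and 2x + 2y = 54.
Solving simultaneously gives x = 7, y = 20.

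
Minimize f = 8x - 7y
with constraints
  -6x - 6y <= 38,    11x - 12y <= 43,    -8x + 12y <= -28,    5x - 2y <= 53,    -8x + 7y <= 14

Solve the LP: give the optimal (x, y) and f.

x = -12/5, y = -59/15, minimum f = 25/3

Corner points and f = 8x - 7y:
  (-33/23, -338/69) → f = 1574/69
  (-12/5, -59/15) → f = 25/3
  (5, 1) → f = 33

The binding constraints are -6x - 6y = 38 and -8x + 12y = -28.
Solving simultaneously gives x = -12/5, y = -59/15.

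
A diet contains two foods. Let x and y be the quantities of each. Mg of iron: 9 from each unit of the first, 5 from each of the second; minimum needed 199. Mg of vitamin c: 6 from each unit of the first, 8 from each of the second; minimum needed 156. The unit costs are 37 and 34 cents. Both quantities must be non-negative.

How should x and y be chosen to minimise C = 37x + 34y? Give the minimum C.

Extreme points and C = 37x + 34y:
  (0, 199/5) → C = 6766/5
  (26, 0) → C = 962
  (58/3, 5) → C = 2656/3
The feasible region is unbounded (it extends along (0, 1), (1, 0)), but C strictly increases along every unbounded feasible direction, so there is no improving ray and the minimum is attained at a vertex.

x = 58/3, y = 5, minimum C = 2656/3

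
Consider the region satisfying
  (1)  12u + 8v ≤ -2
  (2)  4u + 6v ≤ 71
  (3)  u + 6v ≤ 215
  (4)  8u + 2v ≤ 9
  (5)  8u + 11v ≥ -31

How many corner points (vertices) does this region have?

5

The feasible vertices (each the meet of two boundaries and inside every other half-plane) are:
  (-29/2, 43/2)
  (19/10, -31/10)
  (-48, 263/6)
  (-2551/37, 1751/37)
  (161/72, -40/9)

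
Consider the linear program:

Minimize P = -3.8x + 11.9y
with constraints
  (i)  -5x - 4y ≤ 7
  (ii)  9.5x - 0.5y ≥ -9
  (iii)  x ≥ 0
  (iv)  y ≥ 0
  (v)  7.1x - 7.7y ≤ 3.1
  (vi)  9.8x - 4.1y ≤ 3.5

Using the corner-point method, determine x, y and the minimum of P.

Corner points and P = -3.8x + 11.9y:
  (0, 18) → P = 1071/5
  (0, 0) → P = 0
  (5/14, 0) → P = -19/14
The feasible region is unbounded (it extends along (1, 19), (41, 98)), but P strictly increases along every unbounded feasible direction, so there is no improving ray and the minimum is attained at a vertex.

x = 5/14, y = 0, minimum P = -19/14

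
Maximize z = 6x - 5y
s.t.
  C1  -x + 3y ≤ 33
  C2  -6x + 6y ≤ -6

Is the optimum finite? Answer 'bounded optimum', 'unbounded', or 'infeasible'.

From the feasible point (18, 17), moving in the direction (3, 1) keeps every constraint satisfied while z increases without bound.

unbounded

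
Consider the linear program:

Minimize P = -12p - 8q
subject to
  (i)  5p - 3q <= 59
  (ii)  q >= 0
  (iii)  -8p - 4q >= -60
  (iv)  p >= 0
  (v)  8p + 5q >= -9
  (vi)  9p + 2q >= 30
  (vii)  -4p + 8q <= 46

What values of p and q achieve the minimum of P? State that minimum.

Extreme points and P = -12p - 8q:
  (15/2, 0) → P = -90
  (10/3, 0) → P = -40
  (37/10, 38/5) → P = -526/5
  (37/20, 267/40) → P = -378/5

At the optimal vertex, -8p - 4q = -60 and -4p + 8q = 46.
Solving simultaneously gives p = 37/10, q = 38/5.

p = 37/10, q = 38/5, minimum P = -526/5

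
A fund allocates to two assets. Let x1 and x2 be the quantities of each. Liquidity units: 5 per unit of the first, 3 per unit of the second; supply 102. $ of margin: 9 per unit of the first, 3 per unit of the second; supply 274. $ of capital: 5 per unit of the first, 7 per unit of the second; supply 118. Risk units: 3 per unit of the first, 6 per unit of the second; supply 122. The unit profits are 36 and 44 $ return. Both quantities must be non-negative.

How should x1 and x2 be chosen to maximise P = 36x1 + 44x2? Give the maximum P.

x1 = 18, x2 = 4, maximum P = 824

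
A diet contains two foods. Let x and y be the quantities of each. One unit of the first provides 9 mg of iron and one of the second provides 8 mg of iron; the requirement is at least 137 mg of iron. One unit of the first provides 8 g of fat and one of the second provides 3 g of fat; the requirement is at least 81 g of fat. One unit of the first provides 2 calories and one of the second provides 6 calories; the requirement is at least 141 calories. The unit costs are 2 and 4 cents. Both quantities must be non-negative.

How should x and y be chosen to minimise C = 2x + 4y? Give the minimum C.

x = 3/2, y = 23, minimum C = 95

The feasible region is unbounded (it extends along (0, 1), (1, 0)), but C strictly increases along every unbounded feasible direction, so there is no improving ray and the minimum is attained at a vertex.

The optimum lies where 8x + 3y = 81 and 2x + 6y = 141.
Solving simultaneously gives x = 3/2, y = 23.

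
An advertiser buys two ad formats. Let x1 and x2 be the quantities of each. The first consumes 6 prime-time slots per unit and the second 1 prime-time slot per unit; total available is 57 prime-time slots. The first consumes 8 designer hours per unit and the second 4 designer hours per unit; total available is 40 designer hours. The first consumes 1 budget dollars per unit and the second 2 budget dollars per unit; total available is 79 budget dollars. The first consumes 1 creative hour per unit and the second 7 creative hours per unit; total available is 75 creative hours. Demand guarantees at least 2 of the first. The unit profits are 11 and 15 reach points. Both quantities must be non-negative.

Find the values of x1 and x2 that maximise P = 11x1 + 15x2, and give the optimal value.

x1 = 2, x2 = 6, maximum P = 112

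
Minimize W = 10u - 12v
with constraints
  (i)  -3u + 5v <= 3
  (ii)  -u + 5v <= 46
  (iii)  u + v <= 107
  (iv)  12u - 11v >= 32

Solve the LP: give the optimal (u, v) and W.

u = 193/27, v = 44/9, minimum W = 346/27

Feasible corners and W = 10u - 12v:
  (43/2, 27/2) → W = 53
  (193/27, 44/9) → W = 346/27
  (163/2, 51/2) → W = 509
The feasible region is unbounded (it extends along (-11, -12), (1, -1)), but W strictly increases along every unbounded feasible direction, so there is no improving ray and the minimum is attained at a vertex.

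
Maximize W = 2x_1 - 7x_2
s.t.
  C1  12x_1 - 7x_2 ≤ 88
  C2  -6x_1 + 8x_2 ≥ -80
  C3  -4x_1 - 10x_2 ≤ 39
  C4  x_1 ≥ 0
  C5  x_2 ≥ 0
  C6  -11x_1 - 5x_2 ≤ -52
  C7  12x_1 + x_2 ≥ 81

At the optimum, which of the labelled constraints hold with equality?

C1 and C5

Feasible corners and W = 2x_1 - 7x_2:
  (22/3, 0) → W = 44/3
  (0, 81) → W = -567
  (27/4, 0) → W = 27/2
The feasible region is unbounded (it extends along (0, 1), (7, 12)), but W strictly decreases along every unbounded feasible direction, so there is no improving ray and the maximum is attained at a vertex.

The maximum is at (22/3, 0). Substituting into each constraint, equality holds for C1 and C5; the remaining constraints have slack.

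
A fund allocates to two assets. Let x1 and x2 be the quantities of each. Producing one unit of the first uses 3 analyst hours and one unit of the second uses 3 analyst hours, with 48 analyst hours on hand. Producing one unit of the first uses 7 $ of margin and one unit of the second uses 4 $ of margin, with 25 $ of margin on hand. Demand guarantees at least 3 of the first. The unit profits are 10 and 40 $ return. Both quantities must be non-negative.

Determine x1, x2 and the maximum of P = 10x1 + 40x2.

Feasible corners and P = 10x1 + 40x2:
  (25/7, 0) → P = 250/7
  (3, 0) → P = 30
  (3, 1) → P = 70

The optimum lies where 7x1 + 4x2 = 25 and x1 = 3.
Solving simultaneously gives x1 = 3, x2 = 1.

x1 = 3, x2 = 1, maximum P = 70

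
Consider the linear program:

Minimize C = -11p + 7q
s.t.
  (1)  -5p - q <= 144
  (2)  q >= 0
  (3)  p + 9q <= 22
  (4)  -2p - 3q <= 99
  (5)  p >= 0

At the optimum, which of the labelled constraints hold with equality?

Corner points and C = -11p + 7q:
  (22, 0) → C = -242
  (0, 0) → C = 0
  (0, 22/9) → C = 154/9

The minimum is at (22, 0). Substituting into each constraint, equality holds for (2) and (3); the remaining constraints have slack.

(2) and (3)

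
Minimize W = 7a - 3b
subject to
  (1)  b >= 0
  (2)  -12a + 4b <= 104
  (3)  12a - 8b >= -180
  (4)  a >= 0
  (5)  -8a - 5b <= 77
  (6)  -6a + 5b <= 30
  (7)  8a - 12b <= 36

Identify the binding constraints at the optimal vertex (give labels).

(4) and (6)

Vertices and W = 7a - 3b:
  (0, 0) → W = 0
  (9/2, 0) → W = 63/2
  (0, 6) → W = -18
The feasible region is unbounded (it extends along (5, 6), (3, 2)), but W strictly increases along every unbounded feasible direction, so there is no improving ray and the minimum is attained at a vertex.

The minimum is at (0, 6). Substituting into each constraint, equality holds for (4) and (6); the remaining constraints have slack.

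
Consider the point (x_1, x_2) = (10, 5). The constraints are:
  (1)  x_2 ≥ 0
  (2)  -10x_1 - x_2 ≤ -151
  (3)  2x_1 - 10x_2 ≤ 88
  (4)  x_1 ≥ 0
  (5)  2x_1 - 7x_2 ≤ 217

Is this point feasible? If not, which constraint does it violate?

not feasible — violates (2)

Constraint (2): -10x_1 - x_2 = -105, which is not ≤ -151. All other constraints are satisfied.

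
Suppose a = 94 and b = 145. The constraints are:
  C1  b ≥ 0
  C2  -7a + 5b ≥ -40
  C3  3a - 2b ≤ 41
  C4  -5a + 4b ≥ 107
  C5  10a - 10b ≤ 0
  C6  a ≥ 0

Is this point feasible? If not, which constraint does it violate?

feasible

C1: 145 ≥ 0 ✓
C2: 67 ≥ -40 ✓
C3: -8 ≤ 41 ✓
C4: 110 ≥ 107 ✓
C5: -510 ≤ 0 ✓
C6: 94 ≥ 0 ✓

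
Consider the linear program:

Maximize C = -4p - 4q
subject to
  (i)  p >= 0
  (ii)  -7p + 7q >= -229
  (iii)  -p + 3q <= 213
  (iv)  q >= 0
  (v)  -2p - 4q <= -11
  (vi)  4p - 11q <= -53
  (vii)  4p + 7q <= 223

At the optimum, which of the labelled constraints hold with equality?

(i) and (vi)

Extreme points and C = -4p - 4q:
  (0, 53/11) → C = -212/11
  (0, 223/7) → C = -892/7
  (347/12, 46/3) → C = -177

The maximum is at (0, 53/11). Substituting into each constraint, equality holds for (i) and (vi); the remaining constraints have slack.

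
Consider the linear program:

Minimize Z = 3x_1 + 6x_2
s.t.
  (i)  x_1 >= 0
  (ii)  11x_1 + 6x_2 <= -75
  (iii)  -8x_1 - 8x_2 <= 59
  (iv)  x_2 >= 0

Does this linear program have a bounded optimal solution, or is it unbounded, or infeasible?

infeasible

The boundaries x_1 = 0 and x_2 = 0 meet at (0, 0), but that point violates 11x_1 + 6x_2 ≤ -75. Every candidate vertex is excluded by some other constraint, so the feasible region is empty.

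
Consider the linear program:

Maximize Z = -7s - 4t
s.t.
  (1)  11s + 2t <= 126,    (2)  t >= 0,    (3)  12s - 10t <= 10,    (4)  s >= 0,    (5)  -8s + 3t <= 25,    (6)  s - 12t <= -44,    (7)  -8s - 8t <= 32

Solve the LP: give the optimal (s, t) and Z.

Corner points and Z = -7s - 4t:
  (640/67, 701/67) → Z = -7284/67
  (328/49, 1283/49) → Z = -7428/49
  (280/67, 269/67) → Z = -3036/67
  (0, 25/3) → Z = -100/3
  (0, 11/3) → Z = -44/3

s = 0, t = 11/3, maximum Z = -44/3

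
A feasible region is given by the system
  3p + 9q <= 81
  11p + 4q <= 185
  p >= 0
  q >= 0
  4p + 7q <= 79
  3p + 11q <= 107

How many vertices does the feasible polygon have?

Of the 15 pairwise boundary intersections, those satisfying every inequality are:
  (0, 9)
  (48/5, 29/5)
  (185/11, 0)
  (979/61, 129/61)
  (0, 0)

5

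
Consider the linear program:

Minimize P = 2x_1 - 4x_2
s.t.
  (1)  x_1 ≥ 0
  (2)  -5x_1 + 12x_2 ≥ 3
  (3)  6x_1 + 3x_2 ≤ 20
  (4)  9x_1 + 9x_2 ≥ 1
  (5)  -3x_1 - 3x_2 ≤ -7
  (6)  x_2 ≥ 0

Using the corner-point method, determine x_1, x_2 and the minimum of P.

x_1 = 0, x_2 = 20/3, minimum P = -80/3

Feasible corners and P = 2x_1 - 4x_2:
  (0, 20/3) → P = -80/3
  (0, 7/3) → P = -28/3
  (77/29, 118/87) → P = -10/87
  (25/17, 44/51) → P = -26/51

The binding constraints are x_1 = 0 and 6x_1 + 3x_2 = 20.
Solving simultaneously gives x_1 = 0, x_2 = 20/3.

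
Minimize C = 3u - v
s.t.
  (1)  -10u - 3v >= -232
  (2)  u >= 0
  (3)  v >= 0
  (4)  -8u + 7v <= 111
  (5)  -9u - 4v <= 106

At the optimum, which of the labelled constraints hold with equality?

(2) and (4)

Vertices and C = 3u - v:
  (116/5, 0) → C = 348/5
  (1291/94, 1483/47) → C = 907/94
  (0, 0) → C = 0
  (0, 111/7) → C = -111/7

The minimum is at (0, 111/7). Substituting into each constraint, equality holds for (2) and (4); the remaining constraints have slack.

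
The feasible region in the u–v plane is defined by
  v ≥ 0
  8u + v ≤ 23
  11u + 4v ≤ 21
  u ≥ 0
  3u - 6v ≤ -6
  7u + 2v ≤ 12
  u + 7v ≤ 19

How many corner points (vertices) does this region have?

5

Intersecting each pair of boundary lines and keeping only the points that satisfy every inequality leaves:
  (1, 5/2)
  (71/73, 188/73)
  (0, 1)
  (0, 19/7)
  (5/4, 13/8)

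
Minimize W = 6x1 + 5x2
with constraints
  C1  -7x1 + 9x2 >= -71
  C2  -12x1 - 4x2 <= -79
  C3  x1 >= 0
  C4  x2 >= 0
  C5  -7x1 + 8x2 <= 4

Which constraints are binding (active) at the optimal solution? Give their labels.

Corner points and W = 6x1 + 5x2:
  (71/7, 0) → W = 426/7
  (79/12, 0) → W = 79/2
  (154/31, 601/124) → W = 6701/124
The feasible region is unbounded (it extends along (9, 7), (8, 7)), but W strictly increases along every unbounded feasible direction, so there is no improving ray and the minimum is attained at a vertex.

The minimum is at (79/12, 0). Substituting into each constraint, equality holds for C2 and C4; the remaining constraints have slack.

C2 and C4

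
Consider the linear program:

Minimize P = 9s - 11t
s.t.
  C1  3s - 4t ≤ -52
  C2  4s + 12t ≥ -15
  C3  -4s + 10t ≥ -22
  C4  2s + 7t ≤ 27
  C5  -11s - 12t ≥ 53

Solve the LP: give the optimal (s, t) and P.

s = -429/4, t = 69/2, minimum P = -5379/4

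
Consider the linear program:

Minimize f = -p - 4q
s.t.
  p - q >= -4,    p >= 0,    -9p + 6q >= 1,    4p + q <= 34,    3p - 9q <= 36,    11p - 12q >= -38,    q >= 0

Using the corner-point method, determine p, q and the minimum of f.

p = 36/7, q = 331/42, minimum f = -110/3

Extreme points and f = -p - 4q:
  (0, 1/6) → f = -2/3
  (0, 19/6) → f = -38/3
  (36/7, 331/42) → f = -110/3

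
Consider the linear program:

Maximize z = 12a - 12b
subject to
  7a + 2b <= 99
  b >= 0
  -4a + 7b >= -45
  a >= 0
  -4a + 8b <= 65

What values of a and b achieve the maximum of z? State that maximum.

a = 261/19, b = 27/19, maximum z = 2808/19

Feasible corners and z = 12a - 12b:
  (261/19, 27/19) → z = 2808/19
  (331/32, 851/64) → z = -567/16
  (45/4, 0) → z = 135
  (0, 0) → z = 0
  (0, 65/8) → z = -195/2

The optimum lies where 7a + 2b = 99 and -4a + 7b = -45.
Solving simultaneously gives a = 261/19, b = 27/19.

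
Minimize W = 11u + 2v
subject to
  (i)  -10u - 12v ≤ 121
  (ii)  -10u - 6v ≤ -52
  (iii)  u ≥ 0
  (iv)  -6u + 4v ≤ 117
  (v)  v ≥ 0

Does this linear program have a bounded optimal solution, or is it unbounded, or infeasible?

Corner points and W = 11u + 2v:
  (0, 26/3) → W = 52/3
  (26/5, 0) → W = 286/5
  (0, 117/4) → W = 117/2
The feasible region has finitely many vertices and no improving ray; the minimum is 52/3 at (0, 26/3).

bounded optimum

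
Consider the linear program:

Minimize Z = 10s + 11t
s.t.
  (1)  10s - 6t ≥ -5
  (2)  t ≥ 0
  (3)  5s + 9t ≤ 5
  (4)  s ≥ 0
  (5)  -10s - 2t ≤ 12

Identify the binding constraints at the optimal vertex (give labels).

Feasible corners and Z = 10s + 11t:
  (1, 0) → Z = 10
  (0, 0) → Z = 0
  (0, 5/9) → Z = 55/9

The minimum is at (0, 0). Substituting into each constraint, equality holds for (2) and (4); the remaining constraints have slack.

(2) and (4)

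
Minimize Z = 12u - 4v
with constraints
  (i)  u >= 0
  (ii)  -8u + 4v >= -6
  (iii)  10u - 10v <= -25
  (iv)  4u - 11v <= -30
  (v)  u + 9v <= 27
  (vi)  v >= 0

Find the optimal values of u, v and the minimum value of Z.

Feasible corners and Z = 12u - 4v:
  (0, 30/11) → Z = -120/11
  (0, 3) → Z = -12
  (5/14, 20/7) → Z = -50/7
  (9/20, 59/20) → Z = -32/5

The binding constraints are u = 0 and u + 9v = 27.
Solving simultaneously gives u = 0, v = 3.

u = 0, v = 3, minimum Z = -12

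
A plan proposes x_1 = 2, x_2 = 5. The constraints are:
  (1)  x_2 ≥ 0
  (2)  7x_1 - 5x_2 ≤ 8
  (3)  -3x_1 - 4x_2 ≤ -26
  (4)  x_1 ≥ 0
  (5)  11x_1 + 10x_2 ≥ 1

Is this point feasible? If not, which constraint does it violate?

feasible

(1): 5 ≥ 0 ✓
(2): -11 ≤ 8 ✓
(3): -26 ≤ -26 ✓
(4): 2 ≥ 0 ✓
(5): 72 ≥ 1 ✓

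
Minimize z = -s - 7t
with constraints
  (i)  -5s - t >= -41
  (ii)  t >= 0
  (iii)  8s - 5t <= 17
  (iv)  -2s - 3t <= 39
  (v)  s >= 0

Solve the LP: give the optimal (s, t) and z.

Feasible corners and z = -s - 7t:
  (74/11, 81/11) → z = -641/11
  (0, 41) → z = -287
  (17/8, 0) → z = -17/8
  (0, 0) → z = 0

The optimum lies where -5s - t = -41 and s = 0.
Solving simultaneously gives s = 0, t = 41.

s = 0, t = 41, minimum z = -287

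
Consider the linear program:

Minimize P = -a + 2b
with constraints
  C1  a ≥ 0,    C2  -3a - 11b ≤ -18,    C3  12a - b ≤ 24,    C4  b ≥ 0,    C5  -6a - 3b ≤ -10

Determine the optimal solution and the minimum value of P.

The feasible region is unbounded (it extends along (0, 1), (1, 12)), but P strictly increases along every unbounded feasible direction, so there is no improving ray and the minimum is attained at a vertex.

The optimum lies where -3a - 11b = -18 and 12a - b = 24.
Solving simultaneously gives a = 94/45, b = 16/15.

a = 94/45, b = 16/15, minimum P = 2/45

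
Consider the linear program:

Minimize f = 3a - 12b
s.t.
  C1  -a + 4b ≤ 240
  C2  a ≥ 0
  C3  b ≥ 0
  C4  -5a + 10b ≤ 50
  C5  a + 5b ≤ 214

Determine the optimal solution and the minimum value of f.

a = 54, b = 32, minimum f = -222

Corner points and f = 3a - 12b:
  (0, 0) → f = 0
  (0, 5) → f = -60
  (214, 0) → f = 642
  (54, 32) → f = -222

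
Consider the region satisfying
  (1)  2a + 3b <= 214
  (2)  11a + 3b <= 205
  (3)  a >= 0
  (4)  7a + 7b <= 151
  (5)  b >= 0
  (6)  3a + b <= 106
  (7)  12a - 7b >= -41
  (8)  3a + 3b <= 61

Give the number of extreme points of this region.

5

Of the 27 pairwise boundary intersections, those satisfying every inequality are:
  (205/11, 0)
  (18, 7/3)
  (0, 0)
  (0, 41/7)
  (16/3, 15)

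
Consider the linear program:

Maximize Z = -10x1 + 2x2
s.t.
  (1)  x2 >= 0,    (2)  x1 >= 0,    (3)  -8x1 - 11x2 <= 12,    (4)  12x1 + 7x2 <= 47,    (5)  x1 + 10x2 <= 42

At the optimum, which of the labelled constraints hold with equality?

Corner points and Z = -10x1 + 2x2:
  (0, 0) → Z = 0
  (47/12, 0) → Z = -235/6
  (0, 21/5) → Z = 42/5
  (176/113, 457/113) → Z = -846/113

The maximum is at (0, 21/5). Substituting into each constraint, equality holds for (2) and (5); the remaining constraints have slack.

(2) and (5)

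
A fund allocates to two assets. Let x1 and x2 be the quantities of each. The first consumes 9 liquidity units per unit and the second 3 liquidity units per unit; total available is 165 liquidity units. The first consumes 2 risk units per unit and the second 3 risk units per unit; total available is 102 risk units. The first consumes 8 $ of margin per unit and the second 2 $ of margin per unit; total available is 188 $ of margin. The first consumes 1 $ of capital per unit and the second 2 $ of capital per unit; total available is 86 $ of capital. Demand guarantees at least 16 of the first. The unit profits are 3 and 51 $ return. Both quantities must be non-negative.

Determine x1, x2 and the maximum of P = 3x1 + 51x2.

Corner points and P = 3x1 + 51x2:
  (55/3, 0) → P = 55
  (16, 0) → P = 48
  (16, 7) → P = 405

x1 = 16, x2 = 7, maximum P = 405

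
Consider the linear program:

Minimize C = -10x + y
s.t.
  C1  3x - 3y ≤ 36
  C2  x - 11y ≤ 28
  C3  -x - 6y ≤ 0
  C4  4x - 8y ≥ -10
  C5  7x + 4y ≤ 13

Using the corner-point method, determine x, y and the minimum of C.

x = 39/19, y = -13/38, minimum C = -793/38

Feasible corners and C = -10x + y:
  (-15/8, 5/16) → C = 305/16
  (39/19, -13/38) → C = -793/38
  (8/9, 61/36) → C = -259/36

At the optimal vertex, -x - 6y = 0 and 7x + 4y = 13.
Solving simultaneously gives x = 39/19, y = -13/38.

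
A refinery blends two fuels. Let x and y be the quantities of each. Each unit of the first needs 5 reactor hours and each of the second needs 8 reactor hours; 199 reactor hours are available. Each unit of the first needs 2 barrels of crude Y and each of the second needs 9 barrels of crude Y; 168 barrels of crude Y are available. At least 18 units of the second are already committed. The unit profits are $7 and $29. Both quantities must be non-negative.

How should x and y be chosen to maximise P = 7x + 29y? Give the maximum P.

Feasible corners and P = 7x + 29y:
  (0, 56/3) → P = 1624/3
  (0, 18) → P = 522
  (3, 18) → P = 543

x = 3, y = 18, maximum P = 543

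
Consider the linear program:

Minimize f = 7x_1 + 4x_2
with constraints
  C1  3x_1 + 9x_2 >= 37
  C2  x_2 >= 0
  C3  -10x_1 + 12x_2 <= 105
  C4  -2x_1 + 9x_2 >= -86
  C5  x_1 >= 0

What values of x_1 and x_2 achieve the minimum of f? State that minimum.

x_1 = 0, x_2 = 37/9, minimum f = 148/9

Vertices and f = 7x_1 + 4x_2:
  (37/3, 0) → f = 259/3
  (0, 37/9) → f = 148/9
  (43, 0) → f = 301
  (0, 35/4) → f = 35
The feasible region is unbounded (it extends along (6, 5), (9, 2)), but f strictly increases along every unbounded feasible direction, so there is no improving ray and the minimum is attained at a vertex.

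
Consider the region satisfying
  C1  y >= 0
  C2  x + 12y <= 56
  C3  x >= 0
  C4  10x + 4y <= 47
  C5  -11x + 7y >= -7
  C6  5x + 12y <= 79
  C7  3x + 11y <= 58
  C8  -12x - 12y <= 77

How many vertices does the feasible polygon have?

5

Intersecting each pair of boundary lines and keeping only the points that satisfy every inequality leaves:
  (0, 0)
  (7/11, 0)
  (0, 14/3)
  (85/29, 513/116)
  (119/38, 149/38)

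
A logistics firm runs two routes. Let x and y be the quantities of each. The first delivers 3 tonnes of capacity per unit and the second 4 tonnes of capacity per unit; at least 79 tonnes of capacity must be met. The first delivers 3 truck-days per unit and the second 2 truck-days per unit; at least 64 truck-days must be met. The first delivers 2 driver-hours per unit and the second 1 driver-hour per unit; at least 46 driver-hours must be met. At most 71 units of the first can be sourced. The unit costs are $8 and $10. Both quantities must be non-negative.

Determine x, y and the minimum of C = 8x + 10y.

Vertices and C = 8x + 10y:
  (0, 46) → C = 460
  (79/3, 0) → C = 632/3
  (71, 0) → C = 568
  (21, 4) → C = 208
The feasible region is unbounded (it extends along (0, 1)), but C strictly increases along every unbounded feasible direction, so there is no improving ray and the minimum is attained at a vertex.

x = 21, y = 4, minimum C = 208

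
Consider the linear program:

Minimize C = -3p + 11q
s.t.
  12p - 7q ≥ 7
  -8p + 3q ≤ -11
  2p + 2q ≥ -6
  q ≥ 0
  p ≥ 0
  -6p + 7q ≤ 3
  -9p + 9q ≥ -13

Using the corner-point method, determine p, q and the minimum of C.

Feasible corners and C = -3p + 11q:
  (11/8, 0) → C = -33/8
  (43/19, 45/19) → C = 366/19
  (13/9, 0) → C = -13/3
  (118/9, 35/3) → C = 89

p = 13/9, q = 0, minimum C = -13/3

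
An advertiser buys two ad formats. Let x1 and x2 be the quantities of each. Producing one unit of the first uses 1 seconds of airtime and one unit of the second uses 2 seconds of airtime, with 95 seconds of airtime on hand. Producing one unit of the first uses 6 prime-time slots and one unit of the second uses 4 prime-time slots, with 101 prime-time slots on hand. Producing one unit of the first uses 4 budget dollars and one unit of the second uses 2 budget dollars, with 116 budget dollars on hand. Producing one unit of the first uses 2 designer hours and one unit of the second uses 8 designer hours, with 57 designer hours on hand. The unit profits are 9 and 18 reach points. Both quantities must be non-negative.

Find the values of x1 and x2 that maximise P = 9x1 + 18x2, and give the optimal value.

x1 = 29/2, x2 = 7/2, maximum P = 387/2

Vertices and P = 9x1 + 18x2:
  (0, 0) → P = 0
  (0, 57/8) → P = 513/4
  (101/6, 0) → P = 303/2
  (29/2, 7/2) → P = 387/2

The binding constraints are 6x1 + 4x2 = 101 and 2x1 + 8x2 = 57.
Solving simultaneously gives x1 = 29/2, x2 = 7/2.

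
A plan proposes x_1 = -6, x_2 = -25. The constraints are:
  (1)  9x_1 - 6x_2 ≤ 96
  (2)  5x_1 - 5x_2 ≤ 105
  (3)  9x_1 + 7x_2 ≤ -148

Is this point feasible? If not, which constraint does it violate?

(1): 96 ≤ 96 ✓
(2): 95 ≤ 105 ✓
(3): -229 ≤ -148 ✓

feasible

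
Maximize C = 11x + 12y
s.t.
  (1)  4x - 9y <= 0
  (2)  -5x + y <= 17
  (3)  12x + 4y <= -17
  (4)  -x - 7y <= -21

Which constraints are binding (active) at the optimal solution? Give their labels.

(2) and (3)

Corner points and C = 11x + 12y:
  (-85/32, 119/32) → C = 493/32
  (-49/18, 61/18) → C = 193/18
  (-203/80, 269/80) → C = 199/16

The maximum is at (-85/32, 119/32). Substituting into each constraint, equality holds for (2) and (3); the remaining constraints have slack.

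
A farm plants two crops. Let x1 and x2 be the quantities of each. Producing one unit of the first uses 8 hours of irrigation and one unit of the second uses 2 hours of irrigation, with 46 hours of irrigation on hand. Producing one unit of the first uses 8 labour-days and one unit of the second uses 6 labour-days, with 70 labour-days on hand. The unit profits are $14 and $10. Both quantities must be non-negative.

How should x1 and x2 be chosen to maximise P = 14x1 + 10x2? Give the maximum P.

The binding constraints are 8x1 + 2x2 = 46 and 8x1 + 6x2 = 70.
Solving simultaneously gives x1 = 17/4, x2 = 6.

x1 = 17/4, x2 = 6, maximum P = 239/2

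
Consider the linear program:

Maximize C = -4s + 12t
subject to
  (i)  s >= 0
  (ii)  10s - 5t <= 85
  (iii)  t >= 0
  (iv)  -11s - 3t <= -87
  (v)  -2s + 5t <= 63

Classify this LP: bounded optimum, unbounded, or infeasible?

bounded optimum

Feasible corners and C = -4s + 12t:
  (17/2, 0) → C = -34
  (37/2, 20) → C = 166
  (87/11, 0) → C = -348/11
  (246/61, 867/61) → C = 9420/61
The feasible region has finitely many vertices and no improving ray; the maximum is 166 at (37/2, 20).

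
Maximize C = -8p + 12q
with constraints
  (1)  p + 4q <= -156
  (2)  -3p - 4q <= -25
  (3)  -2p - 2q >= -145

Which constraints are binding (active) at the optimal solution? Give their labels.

Feasible corners and C = -8p + 12q:
  (181/2, -493/8) → C = -2927/2
  (446/3, -457/6) → C = -6310/3
  (265, -385/2) → C = -4430

The maximum is at (181/2, -493/8). Substituting into each constraint, equality holds for (1) and (2); the remaining constraints have slack.

(1) and (2)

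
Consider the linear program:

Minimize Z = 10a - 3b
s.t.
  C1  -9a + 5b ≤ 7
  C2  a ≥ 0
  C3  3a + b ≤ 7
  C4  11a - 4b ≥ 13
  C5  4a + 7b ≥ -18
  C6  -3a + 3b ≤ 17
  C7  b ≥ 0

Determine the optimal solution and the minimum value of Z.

a = 13/11, b = 0, minimum Z = 130/11

Vertices and Z = 10a - 3b:
  (41/23, 38/23) → Z = 296/23
  (7/3, 0) → Z = 70/3
  (13/11, 0) → Z = 130/11

At the optimal vertex, 11a - 4b = 13 and b = 0.
Solving simultaneously gives a = 13/11, b = 0.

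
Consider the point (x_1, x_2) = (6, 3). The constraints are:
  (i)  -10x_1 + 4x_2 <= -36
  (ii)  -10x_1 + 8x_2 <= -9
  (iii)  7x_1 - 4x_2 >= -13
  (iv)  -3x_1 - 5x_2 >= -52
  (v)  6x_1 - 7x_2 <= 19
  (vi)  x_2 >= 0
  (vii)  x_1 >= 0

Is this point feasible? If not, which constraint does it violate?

(i): -48 ≤ -36 ✓
(ii): -36 ≤ -9 ✓
(iii): 30 ≥ -13 ✓
(iv): -33 ≥ -52 ✓
(v): 15 ≤ 19 ✓
(vi): 3 ≥ 0 ✓
(vii): 6 ≥ 0 ✓

feasible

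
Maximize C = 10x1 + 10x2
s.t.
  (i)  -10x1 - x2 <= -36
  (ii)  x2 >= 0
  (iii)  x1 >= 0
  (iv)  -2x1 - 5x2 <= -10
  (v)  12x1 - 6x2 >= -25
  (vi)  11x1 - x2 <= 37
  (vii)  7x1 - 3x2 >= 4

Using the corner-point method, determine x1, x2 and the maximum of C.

Feasible corners and C = 10x1 + 10x2:
  (73/21, 26/21) → C = 330/7
  (112/37, 212/37) → C = 3240/37
  (107/26, 215/26) → C = 1610/13

The optimum lies where 11x1 - x2 = 37 and 7x1 - 3x2 = 4.
Solving simultaneously gives x1 = 107/26, x2 = 215/26.

x1 = 107/26, x2 = 215/26, maximum C = 1610/13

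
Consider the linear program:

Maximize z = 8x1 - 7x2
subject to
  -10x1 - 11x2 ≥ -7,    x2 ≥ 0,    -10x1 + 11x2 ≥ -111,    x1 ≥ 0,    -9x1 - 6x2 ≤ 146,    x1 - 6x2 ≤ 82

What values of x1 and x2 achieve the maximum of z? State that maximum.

x1 = 7/10, x2 = 0, maximum z = 28/5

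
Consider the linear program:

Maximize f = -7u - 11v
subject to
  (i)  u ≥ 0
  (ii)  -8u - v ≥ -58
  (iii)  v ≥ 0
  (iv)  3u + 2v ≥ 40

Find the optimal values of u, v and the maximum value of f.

u = 76/13, v = 146/13, maximum f = -2138/13

Feasible corners and f = -7u - 11v:
  (0, 58) → f = -638
  (0, 20) → f = -220
  (76/13, 146/13) → f = -2138/13

The optimum lies where -8u - v = -58 and 3u + 2v = 40.
Solving simultaneously gives u = 76/13, v = 146/13.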